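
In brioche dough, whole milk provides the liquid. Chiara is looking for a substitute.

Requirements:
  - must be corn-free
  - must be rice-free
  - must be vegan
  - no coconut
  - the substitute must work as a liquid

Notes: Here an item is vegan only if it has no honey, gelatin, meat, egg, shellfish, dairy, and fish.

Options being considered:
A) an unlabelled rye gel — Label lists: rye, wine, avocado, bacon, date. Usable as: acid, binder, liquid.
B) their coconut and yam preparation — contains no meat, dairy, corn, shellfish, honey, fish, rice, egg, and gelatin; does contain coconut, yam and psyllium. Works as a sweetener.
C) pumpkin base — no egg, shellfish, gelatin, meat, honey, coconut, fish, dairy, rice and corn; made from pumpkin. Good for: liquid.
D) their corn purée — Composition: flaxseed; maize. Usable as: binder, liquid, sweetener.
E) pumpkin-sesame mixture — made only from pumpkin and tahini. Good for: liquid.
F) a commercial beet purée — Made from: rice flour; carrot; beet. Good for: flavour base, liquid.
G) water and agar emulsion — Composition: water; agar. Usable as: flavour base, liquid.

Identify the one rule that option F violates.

rice-free

usable as a liquid: satisfied
vegan: satisfied
coconut-free: satisfied
corn-free: satisfied
rice-free: has rice flour — fails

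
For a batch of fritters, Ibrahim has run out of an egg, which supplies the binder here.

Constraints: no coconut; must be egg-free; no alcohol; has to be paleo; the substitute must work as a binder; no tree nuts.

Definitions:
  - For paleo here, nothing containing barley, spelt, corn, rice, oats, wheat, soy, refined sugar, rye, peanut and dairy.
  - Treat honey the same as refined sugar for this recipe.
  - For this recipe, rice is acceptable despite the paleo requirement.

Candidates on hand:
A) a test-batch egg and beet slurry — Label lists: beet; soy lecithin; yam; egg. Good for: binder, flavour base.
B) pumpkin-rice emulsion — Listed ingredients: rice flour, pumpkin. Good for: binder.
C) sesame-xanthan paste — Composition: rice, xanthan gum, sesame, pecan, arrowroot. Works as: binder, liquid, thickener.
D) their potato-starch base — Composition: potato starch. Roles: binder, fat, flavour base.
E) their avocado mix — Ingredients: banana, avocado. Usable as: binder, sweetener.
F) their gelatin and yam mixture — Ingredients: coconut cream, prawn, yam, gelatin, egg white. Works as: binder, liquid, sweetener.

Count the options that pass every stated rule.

A: has soy lecithin, so not paleo; has egg, so not egg-free — out
B: rice is permitted under the paleo carve-out; nothing else excluded — OK
C: has pecan, so not tree-nut-free — out
D: only potato starch; none excluded — OK
E: works as a binder, no alcohol, no tree nuts — valid
F: has egg white, so not egg-free; has coconut cream, so not coconut-free — out

3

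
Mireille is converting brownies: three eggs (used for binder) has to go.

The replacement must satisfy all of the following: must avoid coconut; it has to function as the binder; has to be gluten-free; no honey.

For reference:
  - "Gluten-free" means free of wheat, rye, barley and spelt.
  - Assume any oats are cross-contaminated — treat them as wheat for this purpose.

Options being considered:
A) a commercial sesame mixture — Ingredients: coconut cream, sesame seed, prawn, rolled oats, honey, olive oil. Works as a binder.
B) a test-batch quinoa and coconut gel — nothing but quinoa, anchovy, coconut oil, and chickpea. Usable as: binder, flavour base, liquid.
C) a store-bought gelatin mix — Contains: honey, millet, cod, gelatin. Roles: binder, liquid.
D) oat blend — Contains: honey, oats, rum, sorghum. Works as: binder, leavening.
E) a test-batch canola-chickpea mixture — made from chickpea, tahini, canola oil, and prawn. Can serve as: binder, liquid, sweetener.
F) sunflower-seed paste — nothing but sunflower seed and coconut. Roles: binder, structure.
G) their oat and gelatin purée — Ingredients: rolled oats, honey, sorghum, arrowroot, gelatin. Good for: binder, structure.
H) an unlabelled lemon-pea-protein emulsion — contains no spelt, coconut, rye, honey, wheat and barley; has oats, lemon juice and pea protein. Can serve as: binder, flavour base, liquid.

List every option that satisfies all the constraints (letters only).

E

A: has rolled oats, so not gluten-free; has coconut cream, so not coconut-free (and 1 more) — out
B: has coconut oil, so not coconut-free — no
C: has honey, so not honey-free — reject
D: has oats, so not gluten-free; has honey, so not honey-free — out
E: tahini and prawn etc. — none of it excluded — OK
F: has coconut, so not coconut-free — reject
G: has rolled oats, so not gluten-free; has honey, so not honey-free — no
H: has oats, so not gluten-free — reject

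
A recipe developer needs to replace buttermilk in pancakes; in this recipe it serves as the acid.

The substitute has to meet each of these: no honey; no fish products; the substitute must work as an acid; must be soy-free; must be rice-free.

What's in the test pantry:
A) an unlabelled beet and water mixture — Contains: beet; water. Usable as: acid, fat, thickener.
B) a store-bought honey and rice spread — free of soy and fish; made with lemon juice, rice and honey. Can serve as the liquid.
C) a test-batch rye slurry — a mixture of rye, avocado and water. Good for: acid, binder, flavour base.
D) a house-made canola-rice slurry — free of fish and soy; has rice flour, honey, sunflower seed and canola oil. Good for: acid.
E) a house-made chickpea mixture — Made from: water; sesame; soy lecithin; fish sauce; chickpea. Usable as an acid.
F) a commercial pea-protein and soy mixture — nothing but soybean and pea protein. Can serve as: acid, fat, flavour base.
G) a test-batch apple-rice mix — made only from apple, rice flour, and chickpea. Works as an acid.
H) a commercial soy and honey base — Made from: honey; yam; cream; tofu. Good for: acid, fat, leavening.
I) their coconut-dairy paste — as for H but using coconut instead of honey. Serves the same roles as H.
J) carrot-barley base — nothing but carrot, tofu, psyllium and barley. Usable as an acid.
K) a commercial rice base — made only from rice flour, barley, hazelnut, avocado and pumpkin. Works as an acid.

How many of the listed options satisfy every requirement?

A: works as an acid, no soy, no honey — valid
B: not usable as an acid; has rice, so not rice-free (and 1 more) — no
C: no fish, no rice — keep
D: has rice flour, so not rice-free; has honey, so not honey-free — no
E: has fish sauce, so not fish-free; has soy lecithin, so not soy-free — no
F: has soybean, so not soy-free — no
G: has rice flour, so not rice-free — out
H: has honey, so not honey-free; has tofu, so not soy-free — out
I: has tofu, so not soy-free — reject
J: has tofu, so not soy-free — reject
K: has rice flour, so not rice-free — out

2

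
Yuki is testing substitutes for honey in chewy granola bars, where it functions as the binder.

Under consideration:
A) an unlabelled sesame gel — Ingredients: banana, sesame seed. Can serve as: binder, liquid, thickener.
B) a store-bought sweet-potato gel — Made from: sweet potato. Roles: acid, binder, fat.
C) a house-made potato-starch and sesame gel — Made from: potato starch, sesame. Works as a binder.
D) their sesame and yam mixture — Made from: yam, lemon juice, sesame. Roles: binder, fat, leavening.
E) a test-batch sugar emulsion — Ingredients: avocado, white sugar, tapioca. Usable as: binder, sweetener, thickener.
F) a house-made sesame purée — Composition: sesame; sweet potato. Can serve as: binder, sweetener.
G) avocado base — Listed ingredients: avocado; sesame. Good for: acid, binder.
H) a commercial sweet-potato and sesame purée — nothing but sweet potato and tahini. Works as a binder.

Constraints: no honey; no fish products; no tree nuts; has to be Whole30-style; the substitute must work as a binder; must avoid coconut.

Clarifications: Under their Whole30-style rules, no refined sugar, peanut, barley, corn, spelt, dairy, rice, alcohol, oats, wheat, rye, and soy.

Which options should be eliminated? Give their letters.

A: only sesame seed and banana; none excluded — OK
B: nothing on the exclusion list — keep
C: only sesame and potato starch; none excluded — OK
D: only sesame, lemon juice, and yam; none excluded — valid
E: has white sugar, so not Whole30-style — reject
F: only sesame and sweet potato; none excluded — OK
G: every rule checks out — keep
H: all constraints satisfied — keep

E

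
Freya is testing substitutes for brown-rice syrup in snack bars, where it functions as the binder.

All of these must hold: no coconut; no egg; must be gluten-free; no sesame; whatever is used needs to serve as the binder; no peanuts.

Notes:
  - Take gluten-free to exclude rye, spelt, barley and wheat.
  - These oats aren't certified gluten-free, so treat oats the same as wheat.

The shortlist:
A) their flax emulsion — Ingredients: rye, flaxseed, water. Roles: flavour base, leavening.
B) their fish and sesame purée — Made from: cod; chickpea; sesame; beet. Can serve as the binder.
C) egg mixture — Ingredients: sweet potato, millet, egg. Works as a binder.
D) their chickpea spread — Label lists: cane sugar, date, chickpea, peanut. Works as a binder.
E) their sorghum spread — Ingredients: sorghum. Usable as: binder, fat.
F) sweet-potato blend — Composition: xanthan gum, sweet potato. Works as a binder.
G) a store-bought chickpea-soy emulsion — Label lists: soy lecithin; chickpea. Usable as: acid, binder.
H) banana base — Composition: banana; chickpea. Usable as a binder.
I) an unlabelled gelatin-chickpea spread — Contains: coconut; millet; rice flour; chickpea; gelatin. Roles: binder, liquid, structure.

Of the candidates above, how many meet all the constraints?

A: not usable as a binder; has rye, so not gluten-free — no
B: has sesame, so not sesame-free — reject
C: has egg, so not egg-free — out
D: has peanut, so not peanut-free — out
E: all constraints satisfied — OK
F: only xanthan gum and sweet potato; none excluded — valid
G: every rule checks out — valid
H: gluten-free, no sesame — OK
I: has coconut, so not coconut-free — no

4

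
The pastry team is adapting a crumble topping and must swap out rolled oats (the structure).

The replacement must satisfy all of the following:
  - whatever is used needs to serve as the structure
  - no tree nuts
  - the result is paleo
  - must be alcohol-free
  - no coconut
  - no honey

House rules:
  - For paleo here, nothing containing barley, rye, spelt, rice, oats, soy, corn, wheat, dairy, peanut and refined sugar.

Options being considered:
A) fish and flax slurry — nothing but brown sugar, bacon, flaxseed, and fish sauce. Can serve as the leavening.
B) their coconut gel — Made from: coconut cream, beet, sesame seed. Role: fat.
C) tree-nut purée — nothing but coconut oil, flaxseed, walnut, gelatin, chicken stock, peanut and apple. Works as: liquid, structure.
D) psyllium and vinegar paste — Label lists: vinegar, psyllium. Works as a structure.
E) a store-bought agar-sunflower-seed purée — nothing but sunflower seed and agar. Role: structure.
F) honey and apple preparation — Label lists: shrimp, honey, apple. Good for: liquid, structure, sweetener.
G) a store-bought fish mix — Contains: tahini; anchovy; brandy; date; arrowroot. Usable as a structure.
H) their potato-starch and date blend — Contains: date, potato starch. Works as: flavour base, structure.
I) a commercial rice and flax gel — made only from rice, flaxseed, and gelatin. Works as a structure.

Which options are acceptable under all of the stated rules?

A: not usable as a structure; has brown sugar, so not paleo — out
B: not usable as a structure; has coconut cream, so not coconut-free — out
C: has peanut, so not paleo; has coconut oil, so not coconut-free (and 1 more) — no
D: only vinegar and psyllium; none excluded — valid
E: every rule checks out — valid
F: has honey, so not honey-free — reject
G: has brandy, so not alcohol-free — no
H: every rule checks out — keep
I: has rice, so not paleo — out

D, E, H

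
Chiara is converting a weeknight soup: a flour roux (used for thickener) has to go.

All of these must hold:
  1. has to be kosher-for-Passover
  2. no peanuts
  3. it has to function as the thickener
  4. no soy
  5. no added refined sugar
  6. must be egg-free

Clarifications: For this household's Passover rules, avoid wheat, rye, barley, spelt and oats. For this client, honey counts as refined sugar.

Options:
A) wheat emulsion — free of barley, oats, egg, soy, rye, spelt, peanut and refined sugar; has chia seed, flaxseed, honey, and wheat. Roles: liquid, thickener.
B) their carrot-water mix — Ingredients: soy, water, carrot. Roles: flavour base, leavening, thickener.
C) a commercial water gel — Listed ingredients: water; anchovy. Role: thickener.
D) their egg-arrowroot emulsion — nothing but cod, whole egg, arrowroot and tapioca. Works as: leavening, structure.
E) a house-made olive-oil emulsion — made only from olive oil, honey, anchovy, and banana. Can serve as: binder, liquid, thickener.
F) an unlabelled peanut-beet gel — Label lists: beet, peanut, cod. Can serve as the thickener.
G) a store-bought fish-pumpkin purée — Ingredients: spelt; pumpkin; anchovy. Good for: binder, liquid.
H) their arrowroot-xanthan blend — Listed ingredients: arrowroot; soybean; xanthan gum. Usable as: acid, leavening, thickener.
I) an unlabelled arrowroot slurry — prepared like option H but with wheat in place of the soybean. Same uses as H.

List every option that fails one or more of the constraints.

A: has wheat, so not kosher-for-Passover; has honey, so not no-added-sugar — reject
B: has soy, so not soy-free — out
C: nothing on the exclusion list — keep
D: not usable as a thickener; has whole egg, so not egg-free — reject
E: has honey, so not no-added-sugar — no
F: has peanut, so not peanut-free — no
G: not usable as a thickener; has spelt, so not kosher-for-Passover — reject
H: has soybean, so not soy-free — no
I: has wheat, so not kosher-for-Passover — no

A, B, D, E, F, G, H, I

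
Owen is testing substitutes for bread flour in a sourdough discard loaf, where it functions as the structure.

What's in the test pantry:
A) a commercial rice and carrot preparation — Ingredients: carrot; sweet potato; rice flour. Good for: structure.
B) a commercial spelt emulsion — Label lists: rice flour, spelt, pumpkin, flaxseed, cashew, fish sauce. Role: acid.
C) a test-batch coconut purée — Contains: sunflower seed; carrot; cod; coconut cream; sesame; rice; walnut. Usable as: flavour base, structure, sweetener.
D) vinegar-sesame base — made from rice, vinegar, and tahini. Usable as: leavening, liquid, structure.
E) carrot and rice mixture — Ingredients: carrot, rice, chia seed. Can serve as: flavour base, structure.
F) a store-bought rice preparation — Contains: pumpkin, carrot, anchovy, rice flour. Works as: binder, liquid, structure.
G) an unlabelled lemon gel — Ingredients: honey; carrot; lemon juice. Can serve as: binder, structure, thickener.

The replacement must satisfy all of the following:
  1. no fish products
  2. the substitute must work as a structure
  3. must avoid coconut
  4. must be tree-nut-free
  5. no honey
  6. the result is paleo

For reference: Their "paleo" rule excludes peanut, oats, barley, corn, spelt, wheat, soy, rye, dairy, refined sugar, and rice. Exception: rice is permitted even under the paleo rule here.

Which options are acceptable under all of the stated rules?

A, D, E

A: rice is permitted under the paleo carve-out; nothing else excluded — keep
B: not usable as a structure; has spelt, so not paleo (and 2 more) — no
C: has coconut cream, so not coconut-free; has cod, so not fish-free (and 1 more) — out
D: rice is permitted under the paleo carve-out; nothing else excluded — valid
E: rice is permitted under the paleo carve-out; nothing else excluded — OK
F: has anchovy, so not fish-free — out
G: has honey, so not honey-free — out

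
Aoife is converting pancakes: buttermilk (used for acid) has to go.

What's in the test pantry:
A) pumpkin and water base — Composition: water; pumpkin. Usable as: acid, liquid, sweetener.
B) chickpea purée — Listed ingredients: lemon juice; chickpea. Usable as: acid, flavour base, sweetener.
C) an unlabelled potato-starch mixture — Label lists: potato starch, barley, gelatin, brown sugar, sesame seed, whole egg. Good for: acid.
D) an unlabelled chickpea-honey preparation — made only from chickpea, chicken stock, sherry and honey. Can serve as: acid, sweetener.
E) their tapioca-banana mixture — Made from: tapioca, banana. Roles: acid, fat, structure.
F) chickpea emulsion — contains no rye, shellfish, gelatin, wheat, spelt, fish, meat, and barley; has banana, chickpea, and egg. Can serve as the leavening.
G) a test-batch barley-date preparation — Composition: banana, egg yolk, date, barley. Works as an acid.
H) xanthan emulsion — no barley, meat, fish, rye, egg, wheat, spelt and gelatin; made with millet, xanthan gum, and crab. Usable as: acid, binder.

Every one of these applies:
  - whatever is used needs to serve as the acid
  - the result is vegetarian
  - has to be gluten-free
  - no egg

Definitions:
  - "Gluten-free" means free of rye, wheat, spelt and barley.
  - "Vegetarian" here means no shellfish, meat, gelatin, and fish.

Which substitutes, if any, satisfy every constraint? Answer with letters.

A: every rule checks out — OK
B: works as an acid, gluten-free, no egg — OK
C: has barley, so not gluten-free; has gelatin, so not vegetarian (and 1 more) — no
D: has chicken stock, so not vegetarian — reject
E: works as an acid, no egg, vegetarian — OK
F: not usable as an acid; has egg, so not egg-free — reject
G: has barley, so not gluten-free; has egg yolk, so not egg-free — reject
H: has crab, so not vegetarian — reject

A, B, E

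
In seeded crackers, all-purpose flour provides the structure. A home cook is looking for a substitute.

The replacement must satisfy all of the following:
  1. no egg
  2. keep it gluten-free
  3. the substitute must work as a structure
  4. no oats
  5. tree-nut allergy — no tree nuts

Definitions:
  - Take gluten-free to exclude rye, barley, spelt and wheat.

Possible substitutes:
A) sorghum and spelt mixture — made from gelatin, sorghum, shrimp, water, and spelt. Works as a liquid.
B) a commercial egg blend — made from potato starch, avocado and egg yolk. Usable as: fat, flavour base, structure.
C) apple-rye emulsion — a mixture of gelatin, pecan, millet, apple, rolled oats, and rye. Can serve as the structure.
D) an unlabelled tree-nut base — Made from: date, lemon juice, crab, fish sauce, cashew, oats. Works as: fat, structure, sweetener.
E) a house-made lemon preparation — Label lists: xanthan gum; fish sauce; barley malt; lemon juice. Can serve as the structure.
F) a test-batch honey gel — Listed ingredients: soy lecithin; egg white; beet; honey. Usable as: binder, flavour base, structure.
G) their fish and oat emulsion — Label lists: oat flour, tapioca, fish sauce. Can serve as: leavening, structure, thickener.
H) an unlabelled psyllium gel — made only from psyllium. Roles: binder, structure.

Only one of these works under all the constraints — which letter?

A: not usable as a structure; has spelt, so not gluten-free — no
B: has egg yolk, so not egg-free — reject
C: has rye, so not gluten-free; has rolled oats, so not oat-free (and 1 more) — out
D: has oats, so not oat-free; has cashew, so not tree-nut-free — out
E: has barley malt, so not gluten-free — no
F: has egg white, so not egg-free — reject
G: has oat flour, so not oat-free — no
H: only psyllium; none excluded — OK

H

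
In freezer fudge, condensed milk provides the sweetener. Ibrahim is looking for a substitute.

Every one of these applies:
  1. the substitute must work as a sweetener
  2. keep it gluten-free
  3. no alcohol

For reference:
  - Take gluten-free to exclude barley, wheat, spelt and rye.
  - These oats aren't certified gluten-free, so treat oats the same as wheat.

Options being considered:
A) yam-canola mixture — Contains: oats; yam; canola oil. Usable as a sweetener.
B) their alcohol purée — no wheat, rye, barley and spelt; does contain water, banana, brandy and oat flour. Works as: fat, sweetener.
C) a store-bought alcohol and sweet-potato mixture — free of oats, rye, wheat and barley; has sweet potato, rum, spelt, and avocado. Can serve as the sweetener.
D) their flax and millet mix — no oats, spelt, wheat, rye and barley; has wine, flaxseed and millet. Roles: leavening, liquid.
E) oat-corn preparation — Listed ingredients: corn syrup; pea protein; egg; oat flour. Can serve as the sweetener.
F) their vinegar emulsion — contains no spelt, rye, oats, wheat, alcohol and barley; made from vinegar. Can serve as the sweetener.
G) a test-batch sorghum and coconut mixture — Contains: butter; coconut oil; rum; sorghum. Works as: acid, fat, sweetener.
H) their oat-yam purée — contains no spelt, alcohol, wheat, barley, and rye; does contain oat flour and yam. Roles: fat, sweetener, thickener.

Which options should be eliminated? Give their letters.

A: has oats, so not gluten-free — no
B: has oat flour, so not gluten-free; has brandy, so not alcohol-free — no
C: has spelt, so not gluten-free; has rum, so not alcohol-free — reject
D: not usable as a sweetener; has wine, so not alcohol-free — reject
E: has oat flour, so not gluten-free — reject
F: works as a sweetener, no alcohol, gluten-free — keep
G: has rum, so not alcohol-free — reject
H: has oat flour, so not gluten-free — reject

A, B, C, D, E, G, H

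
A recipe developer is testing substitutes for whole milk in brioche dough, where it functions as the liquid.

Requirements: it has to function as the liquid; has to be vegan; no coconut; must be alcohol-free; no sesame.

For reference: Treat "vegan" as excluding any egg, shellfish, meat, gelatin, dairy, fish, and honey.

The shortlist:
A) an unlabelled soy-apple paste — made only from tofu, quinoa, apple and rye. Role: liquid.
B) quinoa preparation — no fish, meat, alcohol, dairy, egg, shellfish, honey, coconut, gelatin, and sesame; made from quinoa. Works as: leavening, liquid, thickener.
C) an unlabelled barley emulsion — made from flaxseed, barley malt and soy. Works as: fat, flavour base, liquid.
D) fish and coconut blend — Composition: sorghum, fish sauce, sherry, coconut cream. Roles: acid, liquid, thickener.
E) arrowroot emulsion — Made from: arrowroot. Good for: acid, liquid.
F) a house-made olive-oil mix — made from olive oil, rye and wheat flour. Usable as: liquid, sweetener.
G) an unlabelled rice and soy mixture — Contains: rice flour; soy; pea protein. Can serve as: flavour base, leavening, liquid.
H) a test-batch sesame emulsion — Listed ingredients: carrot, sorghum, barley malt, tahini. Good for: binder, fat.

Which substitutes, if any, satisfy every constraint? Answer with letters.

A: rye and tofu etc. — none of it excluded — OK
B: no alcohol, no coconut — valid
C: no sesame, vegan — valid
D: has fish sauce, so not vegan; has coconut cream, so not coconut-free (and 1 more) — reject
E: only arrowroot; none excluded — keep
F: works as a liquid, no sesame, no alcohol — OK
G: no sesame, no alcohol — valid
H: not usable as a liquid; has tahini, so not sesame-free — no

A, B, C, E, F, G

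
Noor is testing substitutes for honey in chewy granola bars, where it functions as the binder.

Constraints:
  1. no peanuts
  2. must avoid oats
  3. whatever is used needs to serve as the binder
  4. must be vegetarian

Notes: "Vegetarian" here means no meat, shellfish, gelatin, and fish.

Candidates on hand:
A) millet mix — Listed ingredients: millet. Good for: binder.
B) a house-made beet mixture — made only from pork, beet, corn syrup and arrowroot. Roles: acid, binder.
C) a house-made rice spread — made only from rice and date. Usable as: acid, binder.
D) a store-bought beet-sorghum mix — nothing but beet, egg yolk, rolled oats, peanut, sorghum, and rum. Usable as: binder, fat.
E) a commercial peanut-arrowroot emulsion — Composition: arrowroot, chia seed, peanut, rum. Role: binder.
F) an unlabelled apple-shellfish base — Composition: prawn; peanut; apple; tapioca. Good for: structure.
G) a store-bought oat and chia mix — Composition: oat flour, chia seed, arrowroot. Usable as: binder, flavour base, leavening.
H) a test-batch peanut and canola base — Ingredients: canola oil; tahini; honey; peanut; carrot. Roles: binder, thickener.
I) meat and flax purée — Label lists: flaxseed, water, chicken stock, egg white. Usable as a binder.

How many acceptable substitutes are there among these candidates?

2

A: works as a binder, no oats, no peanut — keep
B: has pork, so not vegetarian — out
C: every rule checks out — keep
D: has rolled oats, so not oat-free; has peanut, so not peanut-free — out
E: has peanut, so not peanut-free — reject
F: not usable as a binder; has prawn, so not vegetarian (and 1 more) — no
G: has oat flour, so not oat-free — out
H: has peanut, so not peanut-free — no
I: has chicken stock, so not vegetarian — no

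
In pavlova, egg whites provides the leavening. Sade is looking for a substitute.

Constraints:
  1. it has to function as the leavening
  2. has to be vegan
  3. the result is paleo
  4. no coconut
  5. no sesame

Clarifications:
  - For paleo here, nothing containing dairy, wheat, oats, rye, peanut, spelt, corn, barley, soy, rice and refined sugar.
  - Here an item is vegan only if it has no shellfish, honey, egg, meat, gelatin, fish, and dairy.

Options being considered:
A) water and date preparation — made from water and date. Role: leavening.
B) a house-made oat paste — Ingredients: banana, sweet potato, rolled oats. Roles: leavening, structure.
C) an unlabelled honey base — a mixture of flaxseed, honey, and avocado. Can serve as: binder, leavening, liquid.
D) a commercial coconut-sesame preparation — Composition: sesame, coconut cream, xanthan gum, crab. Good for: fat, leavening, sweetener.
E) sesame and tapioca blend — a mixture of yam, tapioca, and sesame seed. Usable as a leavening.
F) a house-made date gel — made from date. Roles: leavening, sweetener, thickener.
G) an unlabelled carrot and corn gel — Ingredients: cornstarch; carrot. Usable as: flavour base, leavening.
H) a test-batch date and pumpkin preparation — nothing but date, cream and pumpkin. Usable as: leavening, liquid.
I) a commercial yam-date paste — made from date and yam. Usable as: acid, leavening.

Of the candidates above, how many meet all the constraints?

3

A: all constraints satisfied — keep
B: has rolled oats, so not paleo — reject
C: has honey, so not vegan — no
D: has crab, so not vegan; has coconut cream, so not coconut-free (and 1 more) — reject
E: has sesame seed, so not sesame-free — reject
F: only date; none excluded — valid
G: has cornstarch, so not paleo — no
H: has cream, so not paleo; has cream, so not vegan — reject
I: nothing on the exclusion list — keep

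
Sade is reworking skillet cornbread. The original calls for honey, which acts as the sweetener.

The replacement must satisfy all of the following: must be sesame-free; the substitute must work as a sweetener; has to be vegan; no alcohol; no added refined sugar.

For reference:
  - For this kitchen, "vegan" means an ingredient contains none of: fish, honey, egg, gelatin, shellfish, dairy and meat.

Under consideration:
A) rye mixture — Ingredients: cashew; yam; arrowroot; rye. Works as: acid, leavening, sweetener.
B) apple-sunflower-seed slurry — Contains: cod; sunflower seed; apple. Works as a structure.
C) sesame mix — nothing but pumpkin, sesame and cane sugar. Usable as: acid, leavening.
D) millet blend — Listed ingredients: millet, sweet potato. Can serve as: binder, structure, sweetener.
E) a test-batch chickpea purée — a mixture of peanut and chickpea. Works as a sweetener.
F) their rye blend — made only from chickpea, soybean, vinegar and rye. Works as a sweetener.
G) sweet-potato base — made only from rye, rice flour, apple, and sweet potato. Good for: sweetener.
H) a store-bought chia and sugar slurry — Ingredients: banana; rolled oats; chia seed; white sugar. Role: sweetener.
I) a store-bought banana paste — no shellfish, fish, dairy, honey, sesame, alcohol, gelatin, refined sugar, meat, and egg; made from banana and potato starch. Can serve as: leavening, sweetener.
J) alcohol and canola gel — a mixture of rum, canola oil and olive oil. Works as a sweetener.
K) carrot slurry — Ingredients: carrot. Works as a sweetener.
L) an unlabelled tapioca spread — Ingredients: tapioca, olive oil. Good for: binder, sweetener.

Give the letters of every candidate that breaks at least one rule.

A: works as a sweetener, no sesame, vegan — keep
B: not usable as a sweetener; has cod, so not vegan — no
C: not usable as a sweetener; has sesame, so not sesame-free (and 1 more) — reject
D: nothing on the exclusion list — keep
E: all constraints satisfied — valid
F: works as a sweetener, no alcohol, vegan — keep
G: rice flour and rye etc. — none of it excluded — OK
H: has white sugar, so not no-added-sugar — out
I: no refined sugar, vegan — keep
J: has rum, so not alcohol-free — no
K: only carrot; none excluded — keep
L: only olive oil and tapioca; none excluded — valid

B, C, H, J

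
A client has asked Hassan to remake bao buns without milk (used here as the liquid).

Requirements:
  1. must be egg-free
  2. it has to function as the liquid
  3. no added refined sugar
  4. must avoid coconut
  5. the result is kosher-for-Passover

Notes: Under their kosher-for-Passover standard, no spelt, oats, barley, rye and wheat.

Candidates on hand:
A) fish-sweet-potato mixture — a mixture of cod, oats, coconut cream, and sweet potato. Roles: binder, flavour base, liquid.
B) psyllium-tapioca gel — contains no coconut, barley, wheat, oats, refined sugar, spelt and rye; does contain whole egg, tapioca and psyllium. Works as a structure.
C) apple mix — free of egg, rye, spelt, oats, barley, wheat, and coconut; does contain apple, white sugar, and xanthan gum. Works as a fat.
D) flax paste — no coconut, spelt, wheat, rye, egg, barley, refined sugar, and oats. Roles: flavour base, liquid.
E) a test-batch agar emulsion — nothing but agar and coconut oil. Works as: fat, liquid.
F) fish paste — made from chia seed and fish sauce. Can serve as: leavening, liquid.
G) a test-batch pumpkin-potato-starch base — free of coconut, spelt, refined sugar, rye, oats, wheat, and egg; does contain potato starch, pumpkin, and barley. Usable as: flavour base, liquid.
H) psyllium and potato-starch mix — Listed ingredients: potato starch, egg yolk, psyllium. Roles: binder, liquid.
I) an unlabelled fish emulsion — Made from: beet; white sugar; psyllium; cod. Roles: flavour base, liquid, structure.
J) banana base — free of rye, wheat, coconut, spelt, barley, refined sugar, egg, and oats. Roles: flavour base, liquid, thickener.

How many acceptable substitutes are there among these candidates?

3

A: has oats, so not kosher-for-Passover; has coconut cream, so not coconut-free — out
B: not usable as a liquid; has whole egg, so not egg-free — no
C: not usable as a liquid; has white sugar, so not no-added-sugar — out
D: nothing on the exclusion list — OK
E: has coconut oil, so not coconut-free — reject
F: no coconut, no egg — valid
G: has barley, so not kosher-for-Passover — out
H: has egg yolk, so not egg-free — reject
I: has white sugar, so not no-added-sugar — reject
J: works as a liquid, no coconut, kosher-for-Passover — OK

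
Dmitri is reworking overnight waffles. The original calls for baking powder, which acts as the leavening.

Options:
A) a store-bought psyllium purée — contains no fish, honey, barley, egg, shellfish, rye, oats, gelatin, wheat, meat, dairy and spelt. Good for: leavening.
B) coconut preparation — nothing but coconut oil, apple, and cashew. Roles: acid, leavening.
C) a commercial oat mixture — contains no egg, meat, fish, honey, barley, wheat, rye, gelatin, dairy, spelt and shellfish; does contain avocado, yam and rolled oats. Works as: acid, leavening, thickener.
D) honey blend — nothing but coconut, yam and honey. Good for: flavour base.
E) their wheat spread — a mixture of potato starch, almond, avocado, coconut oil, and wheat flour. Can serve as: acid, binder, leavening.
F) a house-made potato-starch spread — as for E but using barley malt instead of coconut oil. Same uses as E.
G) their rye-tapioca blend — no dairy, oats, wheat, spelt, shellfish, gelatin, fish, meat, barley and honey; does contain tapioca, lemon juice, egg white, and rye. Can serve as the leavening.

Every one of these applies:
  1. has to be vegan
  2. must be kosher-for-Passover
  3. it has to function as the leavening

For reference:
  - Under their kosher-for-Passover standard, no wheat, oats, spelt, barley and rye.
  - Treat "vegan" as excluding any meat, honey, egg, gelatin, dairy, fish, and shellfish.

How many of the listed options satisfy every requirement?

2

A: works as a leavening, vegan, kosher-for-Passover — OK
B: nothing on the exclusion list — keep
C: has rolled oats, so not kosher-for-Passover — out
D: not usable as a leavening; has honey, so not vegan — no
E: has wheat flour, so not kosher-for-Passover — no
F: has barley malt, so not kosher-for-Passover — reject
G: has rye, so not kosher-for-Passover; has egg white, so not vegan — reject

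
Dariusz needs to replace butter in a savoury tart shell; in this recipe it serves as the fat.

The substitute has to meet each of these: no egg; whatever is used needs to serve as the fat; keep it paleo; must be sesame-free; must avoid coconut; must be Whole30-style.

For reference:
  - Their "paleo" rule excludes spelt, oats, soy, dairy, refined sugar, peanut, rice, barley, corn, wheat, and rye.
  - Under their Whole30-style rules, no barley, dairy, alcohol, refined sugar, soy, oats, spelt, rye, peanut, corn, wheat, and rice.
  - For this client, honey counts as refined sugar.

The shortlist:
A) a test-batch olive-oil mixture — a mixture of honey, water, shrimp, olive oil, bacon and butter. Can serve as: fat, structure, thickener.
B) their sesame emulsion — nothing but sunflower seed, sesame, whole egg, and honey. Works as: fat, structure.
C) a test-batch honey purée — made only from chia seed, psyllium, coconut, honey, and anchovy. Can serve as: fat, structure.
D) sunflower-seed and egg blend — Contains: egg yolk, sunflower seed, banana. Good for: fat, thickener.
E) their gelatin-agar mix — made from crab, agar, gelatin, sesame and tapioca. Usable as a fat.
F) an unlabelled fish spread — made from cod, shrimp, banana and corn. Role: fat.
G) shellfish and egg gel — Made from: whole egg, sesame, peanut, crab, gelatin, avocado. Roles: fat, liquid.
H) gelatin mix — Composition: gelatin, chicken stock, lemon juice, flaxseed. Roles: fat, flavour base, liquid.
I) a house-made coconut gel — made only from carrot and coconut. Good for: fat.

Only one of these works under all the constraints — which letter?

A: has butter, so not paleo; has butter, so not Whole30-style — out
B: has honey, so not paleo; has honey, so not Whole30-style (and 2 more) — out
C: has honey, so not paleo; has honey, so not Whole30-style (and 1 more) — reject
D: has egg yolk, so not egg-free — no
E: has sesame, so not sesame-free — out
F: has corn, so not paleo; has corn, so not Whole30-style — out
G: has peanut, so not paleo; has peanut, so not Whole30-style (and 2 more) — out
H: gelatin and chicken stock etc. — none of it excluded — keep
I: has coconut, so not coconut-free — reject

H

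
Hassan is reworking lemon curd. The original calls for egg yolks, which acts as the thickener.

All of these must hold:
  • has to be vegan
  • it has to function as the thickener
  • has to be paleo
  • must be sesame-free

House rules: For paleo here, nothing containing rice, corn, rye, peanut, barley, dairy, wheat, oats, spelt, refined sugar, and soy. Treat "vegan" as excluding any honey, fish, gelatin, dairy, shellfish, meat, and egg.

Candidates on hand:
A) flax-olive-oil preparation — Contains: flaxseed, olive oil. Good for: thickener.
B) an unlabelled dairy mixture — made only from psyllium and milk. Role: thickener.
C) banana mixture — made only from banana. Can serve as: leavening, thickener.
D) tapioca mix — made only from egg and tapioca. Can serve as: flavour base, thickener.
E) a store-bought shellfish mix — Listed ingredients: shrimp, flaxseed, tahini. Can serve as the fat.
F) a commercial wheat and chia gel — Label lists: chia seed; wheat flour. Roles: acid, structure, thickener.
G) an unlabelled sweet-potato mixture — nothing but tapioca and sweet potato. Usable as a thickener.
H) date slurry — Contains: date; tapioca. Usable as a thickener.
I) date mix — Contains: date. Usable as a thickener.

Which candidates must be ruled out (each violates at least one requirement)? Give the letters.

B, D, E, F

A: no sesame, vegan — valid
B: has milk, so not paleo; has milk, so not vegan — no
C: no sesame, paleo — valid
D: has egg, so not vegan — no
E: not usable as a thickener; has shrimp, so not vegan (and 1 more) — no
F: has wheat flour, so not paleo — reject
G: only tapioca and sweet potato; none excluded — valid
H: only date and tapioca; none excluded — OK
I: works as a thickener, no sesame, vegan — OK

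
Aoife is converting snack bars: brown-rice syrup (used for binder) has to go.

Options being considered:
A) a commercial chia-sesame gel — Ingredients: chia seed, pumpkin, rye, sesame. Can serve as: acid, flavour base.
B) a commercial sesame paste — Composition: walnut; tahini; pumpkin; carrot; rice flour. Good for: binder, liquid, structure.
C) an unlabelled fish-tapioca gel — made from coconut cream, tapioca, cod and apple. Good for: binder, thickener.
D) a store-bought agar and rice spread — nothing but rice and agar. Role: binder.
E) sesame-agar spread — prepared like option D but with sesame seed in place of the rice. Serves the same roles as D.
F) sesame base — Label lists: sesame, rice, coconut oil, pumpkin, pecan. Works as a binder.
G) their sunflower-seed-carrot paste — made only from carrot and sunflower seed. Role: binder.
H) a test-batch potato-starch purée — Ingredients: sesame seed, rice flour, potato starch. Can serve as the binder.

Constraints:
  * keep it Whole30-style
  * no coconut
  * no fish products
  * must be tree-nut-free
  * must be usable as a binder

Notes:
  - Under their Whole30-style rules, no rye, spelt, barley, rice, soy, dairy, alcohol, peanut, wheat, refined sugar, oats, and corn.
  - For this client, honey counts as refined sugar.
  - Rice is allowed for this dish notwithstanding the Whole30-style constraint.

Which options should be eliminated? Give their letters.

A, B, C, F

A: not usable as a binder; has rye, so not Whole30-style — reject
B: has walnut, so not tree-nut-free — out
C: has cod, so not fish-free; has coconut cream, so not coconut-free — no
D: rice is permitted under the Whole30-style carve-out; nothing else excluded — valid
E: only sesame seed and agar; none excluded — valid
F: has pecan, so not tree-nut-free; has coconut oil, so not coconut-free — no
G: every rule checks out — OK
H: rice is permitted under the Whole30-style carve-out; nothing else excluded — OK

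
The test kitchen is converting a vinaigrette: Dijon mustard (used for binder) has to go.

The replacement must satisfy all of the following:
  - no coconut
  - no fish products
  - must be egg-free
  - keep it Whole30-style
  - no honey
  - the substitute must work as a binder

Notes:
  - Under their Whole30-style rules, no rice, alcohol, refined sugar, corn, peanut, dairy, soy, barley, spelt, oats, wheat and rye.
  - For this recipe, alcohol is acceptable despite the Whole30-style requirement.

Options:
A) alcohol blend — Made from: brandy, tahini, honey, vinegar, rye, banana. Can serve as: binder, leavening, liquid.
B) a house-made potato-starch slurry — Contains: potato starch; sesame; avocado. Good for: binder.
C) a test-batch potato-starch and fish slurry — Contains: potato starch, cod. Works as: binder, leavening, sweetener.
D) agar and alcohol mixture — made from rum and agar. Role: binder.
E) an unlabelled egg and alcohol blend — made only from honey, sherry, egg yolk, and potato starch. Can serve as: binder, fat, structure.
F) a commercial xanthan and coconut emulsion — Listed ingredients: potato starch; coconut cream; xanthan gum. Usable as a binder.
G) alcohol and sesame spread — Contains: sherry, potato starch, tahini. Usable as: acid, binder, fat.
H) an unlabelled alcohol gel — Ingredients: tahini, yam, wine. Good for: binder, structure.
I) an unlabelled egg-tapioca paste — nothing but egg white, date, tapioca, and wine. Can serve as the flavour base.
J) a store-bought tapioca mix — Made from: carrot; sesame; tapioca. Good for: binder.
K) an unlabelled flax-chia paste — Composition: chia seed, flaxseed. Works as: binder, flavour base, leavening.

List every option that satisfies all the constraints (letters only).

A: has rye, so not Whole30-style; has honey, so not honey-free — reject
B: only sesame, potato starch and avocado; none excluded — valid
C: has cod, so not fish-free — reject
D: alcohol is permitted under the Whole30-style carve-out; nothing else excluded — keep
E: has honey, so not honey-free; has egg yolk, so not egg-free — out
F: has coconut cream, so not coconut-free — no
G: alcohol is permitted under the Whole30-style carve-out; nothing else excluded — keep
H: alcohol is permitted under the Whole30-style carve-out; nothing else excluded — OK
I: not usable as a binder; has egg white, so not egg-free — no
J: works as a binder, no honey, no egg — OK
K: all constraints satisfied — OK

B, D, G, H, J, K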